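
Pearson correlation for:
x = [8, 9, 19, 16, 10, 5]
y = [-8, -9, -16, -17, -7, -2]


n=6, Σx=67, Σy=-59, Σxy=-801, Σx²=887, Σy²=743
r = (6×(-801) - 67×(-59))/√((6×887 - 67²)(6×743 - (-59)²))
= -853/√(833×977) = -853/√813841 ≈ -853/902.1314 ≈ -0.9455

r ≈ -0.9455


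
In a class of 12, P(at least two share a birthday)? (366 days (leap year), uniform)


P(all different) = Π(366-i)/366 for i=0..11
= 0.833396
P(match) = 1 - 0.833396 = 0.166604

P ≈ 0.1666 ≈ 16.66%


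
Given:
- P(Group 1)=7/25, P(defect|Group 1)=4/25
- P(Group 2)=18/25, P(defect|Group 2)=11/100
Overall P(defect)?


P(B) = Σ P(B|Aᵢ)×P(Aᵢ)
  4/25×7/25 = 28/625
  11/100×18/25 = 99/1250
Sum = 31/250

P(defect) = 31/250 ≈ 12.40%


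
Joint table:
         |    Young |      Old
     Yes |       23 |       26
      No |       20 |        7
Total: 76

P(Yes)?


P(Yes) = (23+26)/76 = 49/76

P(Yes) = 49/76 ≈ 64.47%


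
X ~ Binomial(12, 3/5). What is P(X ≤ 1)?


P(X ≤ 1) = Σ P(X=i) for i=0..1
P(X=0) = 4096/244140625
P(X=1) = 73728/244140625
Sum = 77824/244140625

P(X ≤ 1) = 77824/244140625 ≈ 0.03%


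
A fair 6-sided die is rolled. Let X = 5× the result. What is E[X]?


E[die] = (1+6)/2 = 7/2
E[X] = 5 × 7/2 = 35/2

E[X] = 35/2


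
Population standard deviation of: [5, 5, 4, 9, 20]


Mean = 43/5
  (5-43/5)²=324/25
  (5-43/5)²=324/25
  (4-43/5)²=529/25
  (9-43/5)²=4/25
  (20-43/5)²=3249/25
Σ(x-μ)² = 886/5
σ² = (886/5)/5 = 886/25

σ = √(886/25) ≈ 5.9532


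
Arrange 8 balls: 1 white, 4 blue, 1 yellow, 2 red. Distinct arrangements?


8!/(1!×4!×1!×2!) = 840

840


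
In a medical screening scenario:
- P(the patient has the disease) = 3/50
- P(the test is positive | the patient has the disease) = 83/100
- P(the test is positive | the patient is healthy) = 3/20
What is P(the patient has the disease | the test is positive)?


Using Bayes' theorem:
P(A|B) = P(B|A)·P(A) / P(B)

P(the test is positive) = 83/100 × 3/50 + 3/20 × 47/50
= 249/5000 + 141/1000 = 477/2500

P(the patient has the disease|the test is positive) = (249/5000) / (477/2500) = 83/318

P(the patient has the disease|the test is positive) = 83/318 ≈ 26.10%


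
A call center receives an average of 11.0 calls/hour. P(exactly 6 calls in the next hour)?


Poisson(λ=11.0): P(X=6) = e^(-λ)×λ^k/k!
= e^(-11.0) × 11.0^6 / 6!
≈ 1.670170079e-05 × 1771561 / 720 ≈ 0.041095

P(X=6) ≈ 0.041095 ≈ 4.11%


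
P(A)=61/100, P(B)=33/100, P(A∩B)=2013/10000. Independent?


P(A)×P(B) = 2013/10000
P(A∩B) = 2013/10000
Equal ✓ → Independent

Yes, independent


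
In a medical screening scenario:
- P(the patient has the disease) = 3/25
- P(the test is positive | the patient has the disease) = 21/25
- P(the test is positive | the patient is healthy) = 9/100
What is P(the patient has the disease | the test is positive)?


Using Bayes' theorem:
P(A|B) = P(B|A)·P(A) / P(B)

P(the test is positive) = 21/25 × 3/25 + 9/100 × 22/25
= 63/625 + 99/1250 = 9/50

P(the patient has the disease|the test is positive) = (63/625) / (9/50) = 14/25

P(the patient has the disease|the test is positive) = 14/25 ≈ 56.00%


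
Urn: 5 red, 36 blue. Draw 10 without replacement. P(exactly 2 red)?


Hypergeometric: C(5,2)×C(36,8)/C(41,10)
= 10×30260340/1121099408 = 202275/749398

P(X=2) = 202275/749398 ≈ 26.99%


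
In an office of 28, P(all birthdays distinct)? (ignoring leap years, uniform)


P(all different) = Π(365-i)/365 for i=0..27
= (365/365)×(364/365)×...×(338/365)
= 0.345539

P ≈ 0.3455 ≈ 34.55%


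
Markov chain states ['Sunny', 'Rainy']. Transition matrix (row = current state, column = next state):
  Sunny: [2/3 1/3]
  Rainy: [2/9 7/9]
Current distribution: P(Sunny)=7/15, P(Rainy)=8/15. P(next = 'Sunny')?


P(next=Sunny) = Σᵢ P(now=i)×P(i→Sunny)
= 7/15×2/3 + 8/15×2/9
= 14/45 + 16/135 = 58/135

P = 58/135 ≈ 0.4296


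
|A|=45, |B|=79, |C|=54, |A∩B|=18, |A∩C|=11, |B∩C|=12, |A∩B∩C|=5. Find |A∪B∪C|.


|A∪B∪C| = 45+79+54-18-11-12+5 = 142

|A∪B∪C| = 142


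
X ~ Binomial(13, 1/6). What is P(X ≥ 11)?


P(X ≥ 11) = Σ P(X=i) for i=11..13
P(X=11) = 325/2176782336
P(X=12) = 65/13060694016
P(X=13) = 1/13060694016
Sum = 7/45349632

P(X ≥ 11) = 7/45349632 ≈ 0.00%


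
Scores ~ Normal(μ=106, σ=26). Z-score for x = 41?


z = (x - μ)/σ = (41 - 106)/26 = -2.5

z = -2.5


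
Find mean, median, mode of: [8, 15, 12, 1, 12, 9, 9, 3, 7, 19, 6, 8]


Sorted: [1, 3, 6, 7, 8, 8, 9, 9, 12, 12, 15, 19]
Mean = 109/12
Median = 17/2
Freq: {8: 2, 15: 1, 12: 2, 1: 1, 9: 2, 3: 1, 7: 1, 19: 1, 6: 1}
Mode: [8, 9, 12]

Mean=109/12, Median=17/2, Mode=[8, 9, 12]


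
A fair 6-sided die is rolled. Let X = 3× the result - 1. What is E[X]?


E[die] = (1+6)/2 = 7/2
E[X] = 3×7/2 - 1 = 19/2

E[X] = 19/2


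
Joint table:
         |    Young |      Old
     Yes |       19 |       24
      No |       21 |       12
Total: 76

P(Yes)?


P(Yes) = (19+24)/76 = 43/76

P(Yes) = 43/76 ≈ 56.58%


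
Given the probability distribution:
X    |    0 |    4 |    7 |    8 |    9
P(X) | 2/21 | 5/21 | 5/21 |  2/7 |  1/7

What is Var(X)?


E[X] = 130/21
E[X²] = 136/3
Var(X) = E[X²] - (E[X])² = 136/3 - 16900/441 = 3092/441

Var(X) = 3092/441 ≈ 7.0113


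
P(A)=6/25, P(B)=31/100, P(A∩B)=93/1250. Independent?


P(A)×P(B) = 93/1250
P(A∩B) = 93/1250
Equal ✓ → Independent

Yes, independent


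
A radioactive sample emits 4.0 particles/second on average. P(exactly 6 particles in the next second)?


Poisson(λ=4.0): P(X=6) = e^(-λ)×λ^k/k!
= e^(-4.0) × 4.0^6 / 6!
≈ 0.01831563889 × 4096 / 720 ≈ 0.104196

P(X=6) ≈ 0.104196 ≈ 10.42%


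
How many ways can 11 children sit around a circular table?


Circular arrangements of 11 distinct objects: fix one position to break rotational symmetry.
(n-1)! = 10! = 3628800

3628800


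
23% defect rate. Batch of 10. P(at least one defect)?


P(all good) = (77/100)^10 = 7326680472586200649/100000000000000000000
P(≥1 defect) = 92673319527413799351/100000000000000000000

P = 92673319527413799351/100000000000000000000 ≈ 92.67%


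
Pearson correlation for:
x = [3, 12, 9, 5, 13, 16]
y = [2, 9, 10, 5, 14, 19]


n=6, Σx=58, Σy=59, Σxy=715, Σx²=684, Σy²=767
r = (6×715 - 58×59)/√((6×684 - 58²)(6×767 - 59²))
= 868/√(740×1121) = 868/√829540 ≈ 868/910.7909 ≈ 0.9530

r ≈ 0.9530


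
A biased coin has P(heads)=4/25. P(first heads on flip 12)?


Geometric: P(X=12) = (1-p)^(k-1)×p = (21/25)^11×4/25 = 1401110002168884/59604644775390625

P(X=12) = 1401110002168884/59604644775390625 ≈ 2.35%


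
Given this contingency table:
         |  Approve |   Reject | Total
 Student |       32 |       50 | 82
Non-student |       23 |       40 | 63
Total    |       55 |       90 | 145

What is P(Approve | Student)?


P(Approve | Student) = 32/(32+50) = 32/82 = 16/41

P(Approve|Student) = 16/41 ≈ 39.02%


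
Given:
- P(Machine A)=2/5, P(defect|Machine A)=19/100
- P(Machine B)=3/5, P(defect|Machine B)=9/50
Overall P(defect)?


P(B) = Σ P(B|Aᵢ)×P(Aᵢ)
  19/100×2/5 = 19/250
  9/50×3/5 = 27/250
Sum = 23/125

P(defect) = 23/125 ≈ 18.40%


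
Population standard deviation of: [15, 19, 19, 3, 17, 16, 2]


Mean = 91/7 = 13
  (15-13)²=4
  (19-13)²=36
  (19-13)²=36
  (3-13)²=100
  (17-13)²=16
  (16-13)²=9
  (2-13)²=121
Σ(x-μ)² = 322
σ² = 322/7 = 46

σ = √(46) ≈ 6.7823


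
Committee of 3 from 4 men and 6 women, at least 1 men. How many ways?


Count by #men:
  1M,2W: C(4,1)×C(6,2)=60
  2M,1W: C(4,2)×C(6,1)=36
  3M,0W: C(4,3)×C(6,0)=4
Total = 100

100


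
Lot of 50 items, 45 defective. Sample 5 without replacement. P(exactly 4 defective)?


Hypergeometric: C(45,4)×C(5,1)/C(50,5)
= 148995×5/2118760 = 21285/60536

P(X=4) = 21285/60536 ≈ 35.16%


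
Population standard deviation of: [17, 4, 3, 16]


Mean = 40/4 = 10
  (17-10)²=49
  (4-10)²=36
  (3-10)²=49
  (16-10)²=36
Σ(x-μ)² = 170
σ² = 170/4 = 85/2

σ = √(85/2) ≈ 6.5192


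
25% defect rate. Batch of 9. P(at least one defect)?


P(all good) = (3/4)^9 = 19683/262144
P(≥1 defect) = 242461/262144

P = 242461/262144 ≈ 92.49%


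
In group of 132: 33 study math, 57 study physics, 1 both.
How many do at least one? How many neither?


|A∪B| = 33+57-1 = 89
Neither = 132-89 = 43

At least one: 89; Neither: 43


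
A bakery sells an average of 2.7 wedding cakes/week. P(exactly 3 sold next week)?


Poisson(λ=2.7): P(X=3) = e^(-λ)×λ^k/k!
= e^(-2.7) × 2.7^3 / 3!
≈ 0.06720551274 × 19.683 / 6 ≈ 0.220468

P(X=3) ≈ 0.220468 ≈ 22.05%


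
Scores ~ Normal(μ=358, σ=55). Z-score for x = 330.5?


z = (x - μ)/σ = (330.5 - 358)/55 = -0.5

z = -0.5


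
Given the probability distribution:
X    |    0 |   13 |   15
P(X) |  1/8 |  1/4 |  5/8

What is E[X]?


E[X] = Σ x·P(X=x)
= (0)×(1/8) + (13)×(1/4) + (15)×(5/8)
= 101/8

E[X] = 101/8


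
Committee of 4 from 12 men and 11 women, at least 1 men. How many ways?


Count by #men:
  1M,3W: C(12,1)×C(11,3)=1980
  2M,2W: C(12,2)×C(11,2)=3630
  3M,1W: C(12,3)×C(11,1)=2420
  4M,0W: C(12,4)×C(11,0)=495
Total = 8525

8525


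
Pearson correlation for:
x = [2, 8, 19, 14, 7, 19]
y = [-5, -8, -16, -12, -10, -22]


n=6, Σx=69, Σy=-73, Σxy=-1034, Σx²=1035, Σy²=1073
r = (6×(-1034) - 69×(-73))/√((6×1035 - 69²)(6×1073 - (-73)²))
= -1167/√(1449×1109) = -1167/√1606941 ≈ -1167/1267.6518 ≈ -0.9206

r ≈ -0.9206


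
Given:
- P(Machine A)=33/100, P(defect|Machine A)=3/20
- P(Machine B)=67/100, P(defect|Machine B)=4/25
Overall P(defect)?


P(B) = Σ P(B|Aᵢ)×P(Aᵢ)
  3/20×33/100 = 99/2000
  4/25×67/100 = 67/625
Sum = 1567/10000

P(defect) = 1567/10000 ≈ 15.67%


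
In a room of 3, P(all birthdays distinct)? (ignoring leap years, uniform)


P(all different) = Π(365-i)/365 for i=0..2
= (365/365)×(364/365)×...×(363/365)
= 0.991796

P ≈ 0.9918 ≈ 99.18%


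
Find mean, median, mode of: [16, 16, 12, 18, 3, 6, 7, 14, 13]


Sorted: [3, 6, 7, 12, 13, 14, 16, 16, 18]
Mean = 105/9 = 35/3
Median = 13
Freq: {16: 2, 12: 1, 18: 1, 3: 1, 6: 1, 7: 1, 14: 1, 13: 1}
Mode: [16]

Mean=35/3, Median=13, Mode=16


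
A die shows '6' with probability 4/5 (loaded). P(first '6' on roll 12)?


Geometric: P(X=12) = (1-p)^(k-1)×p = (1/5)^11×4/5 = 4/244140625

P(X=12) = 4/244140625 ≈ 0.00%


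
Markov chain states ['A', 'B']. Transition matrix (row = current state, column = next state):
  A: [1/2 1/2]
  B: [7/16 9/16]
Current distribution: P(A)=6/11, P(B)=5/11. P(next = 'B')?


P(next=B) = Σᵢ P(now=i)×P(i→B)
= 6/11×1/2 + 5/11×9/16
= 3/11 + 45/176 = 93/176

P = 93/176 ≈ 0.5284


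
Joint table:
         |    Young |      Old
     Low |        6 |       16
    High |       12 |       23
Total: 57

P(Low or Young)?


P(Low∨Young) = P(Low) + P(Young) - P(Low∧Young)
= (22 + 18 - 6)/57 = 34/57

P = 34/57 ≈ 59.65%


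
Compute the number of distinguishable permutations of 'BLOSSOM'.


Letters: 7, freq: {'B': 1, 'L': 1, 'O': 2, 'S': 2, 'M': 1}
7!/(1!×1!×2!×2!×1!) = 5040/4 = 1260

1260


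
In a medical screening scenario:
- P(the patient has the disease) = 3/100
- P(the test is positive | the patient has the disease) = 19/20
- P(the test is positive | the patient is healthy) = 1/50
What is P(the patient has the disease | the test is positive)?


Using Bayes' theorem:
P(A|B) = P(B|A)·P(A) / P(B)

P(the test is positive) = 19/20 × 3/100 + 1/50 × 97/100
= 57/2000 + 97/5000 = 479/10000

P(the patient has the disease|the test is positive) = (57/2000) / (479/10000) = 285/479

P(the patient has the disease|the test is positive) = 285/479 ≈ 59.50%


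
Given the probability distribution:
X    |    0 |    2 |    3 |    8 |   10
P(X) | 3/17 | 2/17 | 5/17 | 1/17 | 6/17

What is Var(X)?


E[X] = 87/17
E[X²] = 717/17
Var(X) = E[X²] - (E[X])² = 717/17 - 7569/289 = 4620/289

Var(X) = 4620/289 ≈ 15.9862


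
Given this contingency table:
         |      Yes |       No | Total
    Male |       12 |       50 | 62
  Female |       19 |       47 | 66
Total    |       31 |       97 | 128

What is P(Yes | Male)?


P(Yes | Male) = 12/(12+50) = 12/62 = 6/31

P(Yes|Male) = 6/31 ≈ 19.35%


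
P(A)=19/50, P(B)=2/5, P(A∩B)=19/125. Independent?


P(A)×P(B) = 19/125
P(A∩B) = 19/125
Equal ✓ → Independent

Yes, independent


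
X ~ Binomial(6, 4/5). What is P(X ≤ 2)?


P(X ≤ 2) = Σ P(X=i) for i=0..2
P(X=0) = 1/15625
P(X=1) = 24/15625
P(X=2) = 48/3125
Sum = 53/3125

P(X ≤ 2) = 53/3125 ≈ 1.70%


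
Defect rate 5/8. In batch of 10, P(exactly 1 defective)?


Binomial: P(X=1) = C(10,1)×p^1×(1-p)^9
= 10 × 5/8 × 19683/134217728 = 492075/536870912

P(X=1) = 492075/536870912 ≈ 0.09%


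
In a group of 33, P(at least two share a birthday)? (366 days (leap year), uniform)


P(all different) = Π(366-i)/366 for i=0..32
= 0.225976
P(match) = 1 - 0.225976 = 0.774024

P ≈ 0.7740 ≈ 77.40%


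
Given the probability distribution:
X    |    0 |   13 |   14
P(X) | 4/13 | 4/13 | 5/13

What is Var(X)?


E[X] = 122/13
E[X²] = 1656/13
Var(X) = E[X²] - (E[X])² = 1656/13 - 14884/169 = 6644/169

Var(X) = 6644/169 ≈ 39.3136


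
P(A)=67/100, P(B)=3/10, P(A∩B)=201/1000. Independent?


P(A)×P(B) = 201/1000
P(A∩B) = 201/1000
Equal ✓ → Independent

Yes, independent


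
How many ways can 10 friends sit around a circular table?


Circular arrangements of 10 distinct objects: fix one position to break rotational symmetry.
(n-1)! = 9! = 362880

362880


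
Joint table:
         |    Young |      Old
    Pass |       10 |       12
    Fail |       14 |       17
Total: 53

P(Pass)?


P(Pass) = (10+12)/53 = 22/53

P(Pass) = 22/53 ≈ 41.51%


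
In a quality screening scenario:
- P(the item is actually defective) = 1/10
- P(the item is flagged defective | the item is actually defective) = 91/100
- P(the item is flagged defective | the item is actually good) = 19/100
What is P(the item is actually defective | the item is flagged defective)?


Using Bayes' theorem:
P(A|B) = P(B|A)·P(A) / P(B)

P(the item is flagged defective) = 91/100 × 1/10 + 19/100 × 9/10
= 91/1000 + 171/1000 = 131/500

P(the item is actually defective|the item is flagged defective) = (91/1000) / (131/500) = 91/262

P(the item is actually defective|the item is flagged defective) = 91/262 ≈ 34.73%


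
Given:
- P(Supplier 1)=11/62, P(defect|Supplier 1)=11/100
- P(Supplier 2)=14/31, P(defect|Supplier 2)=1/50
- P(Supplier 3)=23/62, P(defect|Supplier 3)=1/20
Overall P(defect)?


P(B) = Σ P(B|Aᵢ)×P(Aᵢ)
  11/100×11/62 = 121/6200
  1/50×14/31 = 7/775
  1/20×23/62 = 23/1240
Sum = 73/1550

P(defect) = 73/1550 ≈ 4.71%


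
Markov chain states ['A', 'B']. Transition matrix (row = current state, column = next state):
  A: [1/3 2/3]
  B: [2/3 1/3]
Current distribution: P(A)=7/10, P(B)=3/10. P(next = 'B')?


P(next=B) = Σᵢ P(now=i)×P(i→B)
= 7/10×2/3 + 3/10×1/3
= 7/15 + 1/10 = 17/30

P = 17/30 ≈ 0.5667


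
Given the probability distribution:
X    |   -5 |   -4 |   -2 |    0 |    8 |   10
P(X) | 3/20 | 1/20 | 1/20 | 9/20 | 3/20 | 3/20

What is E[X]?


E[X] = Σ x·P(X=x)
= (-5)×(3/20) + (-4)×(1/20) + (-2)×(1/20) + (0)×(9/20) + (8)×(3/20) + (10)×(3/20)
= 33/20

E[X] = 33/20


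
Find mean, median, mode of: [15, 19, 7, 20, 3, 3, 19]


Sorted: [3, 3, 7, 15, 19, 19, 20]
Mean = 86/7
Median = 15
Freq: {15: 1, 19: 2, 7: 1, 20: 1, 3: 2}
Mode: [3, 19]

Mean=86/7, Median=15, Mode=[3, 19]


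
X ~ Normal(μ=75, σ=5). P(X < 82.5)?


z = (82.5-75)/5 = 1.5
P(Z < 1.5) = 0.9332

P(X < 82.5) ≈ 0.9332


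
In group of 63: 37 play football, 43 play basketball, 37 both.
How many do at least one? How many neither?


|A∪B| = 37+43-37 = 43
Neither = 63-43 = 20

At least one: 43; Neither: 20


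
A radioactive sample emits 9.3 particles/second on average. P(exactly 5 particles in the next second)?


Poisson(λ=9.3): P(X=5) = e^(-λ)×λ^k/k!
= e^(-9.3) × 9.3^5 / 5!
≈ 9.142423148e-05 × 69568.83693 / 120 ≈ 0.053002

P(X=5) ≈ 0.053002 ≈ 5.30%


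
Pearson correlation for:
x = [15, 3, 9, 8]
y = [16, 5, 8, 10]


n=4, Σx=35, Σy=39, Σxy=407, Σx²=379, Σy²=445
r = (4×407 - 35×39)/√((4×379 - 35²)(4×445 - 39²))
= 263/√(291×259) = 263/√75369 ≈ 263/274.5342 ≈ 0.9580

r ≈ 0.9580


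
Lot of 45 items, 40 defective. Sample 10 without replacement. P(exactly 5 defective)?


Hypergeometric: C(40,5)×C(5,5)/C(45,10)
= 658008×1/3190187286 = 4/19393

P(X=5) = 4/19393 ≈ 0.02%


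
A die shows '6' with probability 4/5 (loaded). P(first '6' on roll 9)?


Geometric: P(X=9) = (1-p)^(k-1)×p = (1/5)^8×4/5 = 4/1953125

P(X=9) = 4/1953125 ≈ 0.00%


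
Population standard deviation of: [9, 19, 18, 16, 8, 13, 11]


Mean = 94/7
  (9-94/7)²=961/49
  (19-94/7)²=1521/49
  (18-94/7)²=1024/49
  (16-94/7)²=324/49
  (8-94/7)²=1444/49
  (13-94/7)²=9/49
  (11-94/7)²=289/49
Σ(x-μ)² = 796/7
σ² = (796/7)/7 = 796/49

σ = √(796/49) ≈ 4.0305


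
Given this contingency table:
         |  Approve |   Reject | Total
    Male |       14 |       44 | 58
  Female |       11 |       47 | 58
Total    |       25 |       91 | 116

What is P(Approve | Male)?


P(Approve | Male) = 14/(14+44) = 14/58 = 7/29

P(Approve|Male) = 7/29 ≈ 24.14%


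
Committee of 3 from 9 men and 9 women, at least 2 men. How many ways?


Count by #men:
  2M,1W: C(9,2)×C(9,1)=324
  3M,0W: C(9,3)×C(9,0)=84
Total = 408

408


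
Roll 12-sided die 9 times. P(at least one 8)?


P(no 8)^9 = (11/12)^9 = 2357947691/5159780352
P(≥1) = 1 - 2357947691/5159780352 = 2801832661/5159780352

P = 2801832661/5159780352 ≈ 54.30%


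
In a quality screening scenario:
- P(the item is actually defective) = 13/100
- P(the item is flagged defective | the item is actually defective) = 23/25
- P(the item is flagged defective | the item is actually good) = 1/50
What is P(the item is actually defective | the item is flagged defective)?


Using Bayes' theorem:
P(A|B) = P(B|A)·P(A) / P(B)

P(the item is flagged defective) = 23/25 × 13/100 + 1/50 × 87/100
= 299/2500 + 87/5000 = 137/1000

P(the item is actually defective|the item is flagged defective) = (299/2500) / (137/1000) = 598/685

P(the item is actually defective|the item is flagged defective) = 598/685 ≈ 87.30%


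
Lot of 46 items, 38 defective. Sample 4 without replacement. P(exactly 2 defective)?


Hypergeometric: C(38,2)×C(8,2)/C(46,4)
= 703×28/163185 = 19684/163185

P(X=2) = 19684/163185 ≈ 12.06%


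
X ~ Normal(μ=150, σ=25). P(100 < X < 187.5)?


z₁=(100-150)/25=-2.0, z₂=(187.5-150)/25=1.5
P = Φ(1.5) - Φ(-2.0) = 0.933193 - 0.022750 = 0.910443 ≈ 0.9104

P(100 < X < 187.5) ≈ 0.9104


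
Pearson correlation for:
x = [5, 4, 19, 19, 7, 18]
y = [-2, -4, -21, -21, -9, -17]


n=6, Σx=72, Σy=-74, Σxy=-1193, Σx²=1136, Σy²=1272
r = (6×(-1193) - 72×(-74))/√((6×1136 - 72²)(6×1272 - (-74)²))
= -1830/√(1632×2156) = -1830/√3518592 ≈ -1830/1875.7910 ≈ -0.9756

r ≈ -0.9756


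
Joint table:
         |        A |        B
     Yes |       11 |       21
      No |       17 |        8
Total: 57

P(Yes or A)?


P(Yes∨A) = P(Yes) + P(A) - P(Yes∧A)
= (32 + 28 - 11)/57 = 49/57

P = 49/57 ≈ 85.96%


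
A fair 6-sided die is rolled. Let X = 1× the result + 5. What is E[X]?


E[die] = (1+6)/2 = 7/2
E[X] = 1×7/2 + 5 = 17/2

E[X] = 17/2


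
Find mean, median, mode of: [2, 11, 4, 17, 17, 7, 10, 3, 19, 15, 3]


Sorted: [2, 3, 3, 4, 7, 10, 11, 15, 17, 17, 19]
Mean = 108/11
Median = 10
Freq: {2: 1, 11: 1, 4: 1, 17: 2, 7: 1, 10: 1, 3: 2, 19: 1, 15: 1}
Mode: [3, 17]

Mean=108/11, Median=10, Mode=[3, 17]


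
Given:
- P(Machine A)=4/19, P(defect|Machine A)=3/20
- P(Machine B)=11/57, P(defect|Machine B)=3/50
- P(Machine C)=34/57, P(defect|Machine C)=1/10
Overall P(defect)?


P(B) = Σ P(B|Aᵢ)×P(Aᵢ)
  3/20×4/19 = 3/95
  3/50×11/57 = 11/950
  1/10×34/57 = 17/285
Sum = 293/2850

P(defect) = 293/2850 ≈ 10.28%


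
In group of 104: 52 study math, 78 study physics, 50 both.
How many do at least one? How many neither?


|A∪B| = 52+78-50 = 80
Neither = 104-80 = 24

At least one: 80; Neither: 24


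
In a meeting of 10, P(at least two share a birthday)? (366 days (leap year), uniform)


P(all different) = Π(366-i)/366 for i=0..9
= 0.883355
P(match) = 1 - 0.883355 = 0.116645

P ≈ 0.1166 ≈ 11.66%


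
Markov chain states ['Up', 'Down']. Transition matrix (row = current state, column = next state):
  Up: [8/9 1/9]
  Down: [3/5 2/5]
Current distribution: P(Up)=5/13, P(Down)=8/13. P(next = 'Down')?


P(next=Down) = Σᵢ P(now=i)×P(i→Down)
= 5/13×1/9 + 8/13×2/5
= 5/117 + 16/65 = 13/45

P = 13/45 ≈ 0.2889


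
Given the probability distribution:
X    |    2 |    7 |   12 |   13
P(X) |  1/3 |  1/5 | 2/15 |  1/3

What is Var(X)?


E[X] = 8
E[X²] = 260/3
Var(X) = E[X²] - (E[X])² = 260/3 - 64 = 68/3

Var(X) = 68/3 ≈ 22.6667


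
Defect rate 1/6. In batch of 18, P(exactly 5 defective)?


Binomial: P(X=5) = C(18,5)×p^5×(1-p)^13
= 8568 × 1/7776 × 1220703125/13060694016 = 145263671875/1410554953728

P(X=5) = 145263671875/1410554953728 ≈ 10.30%


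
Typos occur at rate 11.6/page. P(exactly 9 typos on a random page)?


Poisson(λ=11.6): P(X=9) = e^(-λ)×λ^k/k!
= e^(-11.6) × 11.6^9 / 9!
≈ 9.166087736e-06 × 3802961274.7 / 362880 ≈ 0.096060

P(X=9) ≈ 0.096060 ≈ 9.61%


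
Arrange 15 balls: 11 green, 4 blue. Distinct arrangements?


15!/(11!×4!) = 1365

1365


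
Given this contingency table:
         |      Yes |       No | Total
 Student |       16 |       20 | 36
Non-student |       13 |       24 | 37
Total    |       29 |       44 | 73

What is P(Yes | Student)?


P(Yes | Student) = 16/(16+20) = 16/36 = 4/9

P(Yes|Student) = 4/9 ≈ 44.44%


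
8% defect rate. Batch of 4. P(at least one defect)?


P(all good) = (23/25)^4 = 279841/390625
P(≥1 defect) = 110784/390625

P = 110784/390625 ≈ 28.36%


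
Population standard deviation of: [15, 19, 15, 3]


Mean = 52/4 = 13
  (15-13)²=4
  (19-13)²=36
  (15-13)²=4
  (3-13)²=100
Σ(x-μ)² = 144
σ² = 144/4 = 36

σ = √(36) ≈ 6.0000


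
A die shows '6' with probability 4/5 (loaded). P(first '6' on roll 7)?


Geometric: P(X=7) = (1-p)^(k-1)×p = (1/5)^6×4/5 = 4/78125

P(X=7) = 4/78125 ≈ 0.01%


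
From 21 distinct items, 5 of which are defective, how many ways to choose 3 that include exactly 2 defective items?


Choose 2 of the 5 defective items and 1 of the other 16 items:
C(5,2)×C(16,1) = 10×16 = 160

160


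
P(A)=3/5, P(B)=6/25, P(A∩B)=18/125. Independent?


P(A)×P(B) = 18/125
P(A∩B) = 18/125
Equal ✓ → Independent

Yes, independent


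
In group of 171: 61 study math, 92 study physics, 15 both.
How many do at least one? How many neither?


|A∪B| = 61+92-15 = 138
Neither = 171-138 = 33

At least one: 138; Neither: 33


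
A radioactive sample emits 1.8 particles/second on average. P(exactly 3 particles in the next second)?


Poisson(λ=1.8): P(X=3) = e^(-λ)×λ^k/k!
= e^(-1.8) × 1.8^3 / 3!
≈ 0.1652988882 × 5.832 / 6 ≈ 0.160671

P(X=3) ≈ 0.160671 ≈ 16.07%


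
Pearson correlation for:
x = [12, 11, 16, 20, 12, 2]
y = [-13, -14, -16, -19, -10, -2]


n=6, Σx=73, Σy=-74, Σxy=-1070, Σx²=1069, Σy²=1086
r = (6×(-1070) - 73×(-74))/√((6×1069 - 73²)(6×1086 - (-74)²))
= -1018/√(1085×1040) = -1018/√1128400 ≈ -1018/1062.2617 ≈ -0.9583

r ≈ -0.9583


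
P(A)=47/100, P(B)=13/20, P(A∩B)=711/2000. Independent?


P(A)×P(B) = 611/2000
P(A∩B) = 711/2000
Not equal → NOT independent

No, not independent


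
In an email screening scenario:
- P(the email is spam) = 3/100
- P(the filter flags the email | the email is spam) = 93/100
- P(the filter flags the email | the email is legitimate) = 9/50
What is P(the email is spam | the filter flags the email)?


Using Bayes' theorem:
P(A|B) = P(B|A)·P(A) / P(B)

P(the filter flags the email) = 93/100 × 3/100 + 9/50 × 97/100
= 279/10000 + 873/5000 = 81/400

P(the email is spam|the filter flags the email) = (279/10000) / (81/400) = 31/225

P(the email is spam|the filter flags the email) = 31/225 ≈ 13.78%


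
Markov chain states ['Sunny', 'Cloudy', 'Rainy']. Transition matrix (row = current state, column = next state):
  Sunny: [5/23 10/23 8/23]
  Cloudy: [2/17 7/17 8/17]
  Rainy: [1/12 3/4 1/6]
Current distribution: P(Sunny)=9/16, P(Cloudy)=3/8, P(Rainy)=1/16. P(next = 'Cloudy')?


P(next=Cloudy) = Σᵢ P(now=i)×P(i→Cloudy)
= 9/16×10/23 + 3/8×7/17 + 1/16×3/4
= 45/184 + 21/136 + 3/64 = 11157/25024

P = 11157/25024 ≈ 0.4459


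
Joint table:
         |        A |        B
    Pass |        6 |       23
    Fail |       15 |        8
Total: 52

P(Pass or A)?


P(Pass∨A) = P(Pass) + P(A) - P(Pass∧A)
= (29 + 21 - 6)/52 = 44/52 = 11/13

P = 11/13 ≈ 84.62%


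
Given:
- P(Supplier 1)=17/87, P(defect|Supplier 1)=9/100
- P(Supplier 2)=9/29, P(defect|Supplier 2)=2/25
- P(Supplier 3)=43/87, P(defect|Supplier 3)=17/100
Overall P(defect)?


P(B) = Σ P(B|Aᵢ)×P(Aᵢ)
  9/100×17/87 = 51/2900
  2/25×9/29 = 18/725
  17/100×43/87 = 731/8700
Sum = 11/87

P(defect) = 11/87 ≈ 12.64%


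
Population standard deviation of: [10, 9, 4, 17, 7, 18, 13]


Mean = 78/7
  (10-78/7)²=64/49
  (9-78/7)²=225/49
  (4-78/7)²=2500/49
  (17-78/7)²=1681/49
  (7-78/7)²=841/49
  (18-78/7)²=2304/49
  (13-78/7)²=169/49
Σ(x-μ)² = 1112/7
σ² = (1112/7)/7 = 1112/49

σ = √(1112/49) ≈ 4.7638


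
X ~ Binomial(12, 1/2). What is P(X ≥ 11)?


P(X ≥ 11) = Σ P(X=i) for i=11..12
P(X=11) = 3/1024
P(X=12) = 1/4096
Sum = 13/4096

P(X ≥ 11) = 13/4096 ≈ 0.32%


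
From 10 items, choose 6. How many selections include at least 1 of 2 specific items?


Complement: C(10,6) - C(8,6) = 210 - 28 = 182

182


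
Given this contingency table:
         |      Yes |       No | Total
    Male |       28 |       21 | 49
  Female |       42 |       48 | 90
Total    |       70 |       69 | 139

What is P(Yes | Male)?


P(Yes | Male) = 28/(28+21) = 28/49 = 4/7

P(Yes|Male) = 4/7 ≈ 57.14%


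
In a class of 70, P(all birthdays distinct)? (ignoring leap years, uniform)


P(all different) = Π(365-i)/365 for i=0..69
= (365/365)×(364/365)×...×(296/365)
= 0.000840

P ≈ 0.0008 ≈ 0.08%


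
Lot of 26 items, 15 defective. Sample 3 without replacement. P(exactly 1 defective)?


Hypergeometric: C(15,1)×C(11,2)/C(26,3)
= 15×55/2600 = 33/104

P(X=1) = 33/104 ≈ 31.73%


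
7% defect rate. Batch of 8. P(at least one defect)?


P(all good) = (93/100)^8 = 5595818096650401/10000000000000000
P(≥1 defect) = 4404181903349599/10000000000000000

P = 4404181903349599/10000000000000000 ≈ 44.04%


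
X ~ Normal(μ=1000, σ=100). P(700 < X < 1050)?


z₁=(700-1000)/100=-3.0, z₂=(1050-1000)/100=0.5
P = Φ(0.5) - Φ(-3.0) = 0.691462 - 0.001350 = 0.690112 ≈ 0.6901

P(700 < X < 1050) ≈ 0.6901


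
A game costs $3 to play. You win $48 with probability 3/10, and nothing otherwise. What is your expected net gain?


E[gain] = (48-3)×3/10 + (-3)×7/10
= 27/2 - 21/10 = 57/5

Expected net gain = $57/5 ≈ $11.40


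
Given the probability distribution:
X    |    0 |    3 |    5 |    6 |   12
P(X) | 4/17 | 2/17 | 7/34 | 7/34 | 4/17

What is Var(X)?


E[X] = 185/34
E[X²] = 95/2
Var(X) = E[X²] - (E[X])² = 95/2 - 34225/1156 = 20685/1156

Var(X) = 20685/1156 ≈ 17.8936


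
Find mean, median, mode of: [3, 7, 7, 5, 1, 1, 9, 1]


Sorted: [1, 1, 1, 3, 5, 7, 7, 9]
Mean = 34/8 = 17/4
Median = 4
Freq: {3: 1, 7: 2, 5: 1, 1: 3, 9: 1}
Mode: [1]

Mean=17/4, Median=4, Mode=1


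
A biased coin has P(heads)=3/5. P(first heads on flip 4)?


Geometric: P(X=4) = (1-p)^(k-1)×p = (2/5)^3×3/5 = 24/625

P(X=4) = 24/625 ≈ 3.84%


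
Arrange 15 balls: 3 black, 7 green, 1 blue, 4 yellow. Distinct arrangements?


15!/(3!×7!×1!×4!) = 1801800

1801800


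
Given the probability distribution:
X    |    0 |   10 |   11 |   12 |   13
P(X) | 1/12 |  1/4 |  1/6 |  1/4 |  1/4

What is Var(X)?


E[X] = 127/12
E[X²] = 1481/12
Var(X) = E[X²] - (E[X])² = 1481/12 - 16129/144 = 1643/144

Var(X) = 1643/144 ≈ 11.4097


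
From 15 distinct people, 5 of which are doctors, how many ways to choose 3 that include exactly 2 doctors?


Choose 2 of the 5 doctors and 1 of the other 10 people:
C(5,2)×C(10,1) = 10×10 = 100

100


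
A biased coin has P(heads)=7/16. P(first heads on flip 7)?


Geometric: P(X=7) = (1-p)^(k-1)×p = (9/16)^6×7/16 = 3720087/268435456

P(X=7) = 3720087/268435456 ≈ 1.39%


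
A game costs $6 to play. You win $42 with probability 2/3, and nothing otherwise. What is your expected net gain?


E[gain] = (42-6)×2/3 + (-6)×1/3
= 24 - 2 = 22

Expected net gain = $22 ≈ $22.00


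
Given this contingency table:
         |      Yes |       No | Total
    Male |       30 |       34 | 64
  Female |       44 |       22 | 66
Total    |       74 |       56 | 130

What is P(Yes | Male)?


P(Yes | Male) = 30/(30+34) = 30/64 = 15/32

P(Yes|Male) = 15/32 ≈ 46.88%


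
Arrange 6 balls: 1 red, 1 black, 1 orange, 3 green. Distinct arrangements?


6!/(1!×1!×1!×3!) = 120

120


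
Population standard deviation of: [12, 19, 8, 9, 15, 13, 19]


Mean = 95/7
  (12-95/7)²=121/49
  (19-95/7)²=1444/49
  (8-95/7)²=1521/49
  (9-95/7)²=1024/49
  (15-95/7)²=100/49
  (13-95/7)²=16/49
  (19-95/7)²=1444/49
Σ(x-μ)² = 810/7
σ² = (810/7)/7 = 810/49

σ = √(810/49) ≈ 4.0658


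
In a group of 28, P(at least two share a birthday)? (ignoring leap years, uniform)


P(all different) = Π(365-i)/365 for i=0..27
= 0.345539
P(match) = 1 - 0.345539 = 0.654461

P ≈ 0.6545 ≈ 65.45%


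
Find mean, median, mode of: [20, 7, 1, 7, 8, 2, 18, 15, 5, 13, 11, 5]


Sorted: [1, 2, 5, 5, 7, 7, 8, 11, 13, 15, 18, 20]
Mean = 112/12 = 28/3
Median = 15/2
Freq: {20: 1, 7: 2, 1: 1, 8: 1, 2: 1, 18: 1, 15: 1, 5: 2, 13: 1, 11: 1}
Mode: [5, 7]

Mean=28/3, Median=15/2, Mode=[5, 7]


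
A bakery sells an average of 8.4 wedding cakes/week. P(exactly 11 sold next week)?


Poisson(λ=8.4): P(X=11) = e^(-λ)×λ^k/k!
= e^(-8.4) × 8.4^11 / 11!
≈ 0.0002248673242 × 14691703216.3 / 39916800 ≈ 0.082764

P(X=11) ≈ 0.082764 ≈ 8.28%


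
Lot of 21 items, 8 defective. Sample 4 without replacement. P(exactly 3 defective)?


Hypergeometric: C(8,3)×C(13,1)/C(21,4)
= 56×13/5985 = 104/855

P(X=3) = 104/855 ≈ 12.16%


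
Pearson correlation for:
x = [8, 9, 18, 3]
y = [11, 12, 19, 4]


n=4, Σx=38, Σy=46, Σxy=550, Σx²=478, Σy²=642
r = (4×550 - 38×46)/√((4×478 - 38²)(4×642 - 46²))
= 452/√(468×452) = 452/√211536 ≈ 452/459.9304 ≈ 0.9828

r ≈ 0.9828


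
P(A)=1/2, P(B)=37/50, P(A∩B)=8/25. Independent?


P(A)×P(B) = 37/100
P(A∩B) = 8/25
Not equal → NOT independent

No, not independent


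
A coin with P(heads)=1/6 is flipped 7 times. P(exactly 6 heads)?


Binomial: P(X=6) = C(7,6)×p^6×(1-p)^1
= 7 × 1/46656 × 5/6 = 35/279936

P(X=6) = 35/279936 ≈ 0.01%


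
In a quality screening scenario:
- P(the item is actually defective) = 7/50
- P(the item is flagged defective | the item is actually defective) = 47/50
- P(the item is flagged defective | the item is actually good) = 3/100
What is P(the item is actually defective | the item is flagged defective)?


Using Bayes' theorem:
P(A|B) = P(B|A)·P(A) / P(B)

P(the item is flagged defective) = 47/50 × 7/50 + 3/100 × 43/50
= 329/2500 + 129/5000 = 787/5000

P(the item is actually defective|the item is flagged defective) = (329/2500) / (787/5000) = 658/787

P(the item is actually defective|the item is flagged defective) = 658/787 ≈ 83.61%


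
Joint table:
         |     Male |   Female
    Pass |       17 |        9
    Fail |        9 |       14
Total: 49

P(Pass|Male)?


P(Pass|Male) = 17/(17+9) = 17/26

P = 17/26 ≈ 65.38%


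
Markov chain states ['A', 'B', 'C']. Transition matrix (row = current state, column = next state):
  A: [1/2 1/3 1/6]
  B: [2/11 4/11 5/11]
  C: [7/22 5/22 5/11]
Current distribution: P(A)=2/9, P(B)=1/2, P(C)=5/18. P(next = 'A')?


P(next=A) = Σᵢ P(now=i)×P(i→A)
= 2/9×1/2 + 1/2×2/11 + 5/18×7/22
= 1/9 + 1/11 + 35/396 = 115/396

P = 115/396 ≈ 0.2904


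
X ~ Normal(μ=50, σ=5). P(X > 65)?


z = (65-50)/5 = 3.0
P(X > 65) = 1 - P(Z ≤ 3.0) = 1 - 0.9987 = 0.0013

P(X > 65) ≈ 0.0013


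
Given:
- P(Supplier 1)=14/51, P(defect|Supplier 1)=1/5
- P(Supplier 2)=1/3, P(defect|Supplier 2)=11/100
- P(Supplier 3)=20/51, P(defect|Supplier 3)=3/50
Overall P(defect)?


P(B) = Σ P(B|Aᵢ)×P(Aᵢ)
  1/5×14/51 = 14/255
  11/100×1/3 = 11/300
  3/50×20/51 = 2/85
Sum = 587/5100

P(defect) = 587/5100 ≈ 11.51%


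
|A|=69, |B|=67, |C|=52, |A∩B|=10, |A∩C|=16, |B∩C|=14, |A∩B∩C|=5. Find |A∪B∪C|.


|A∪B∪C| = 69+67+52-10-16-14+5 = 153

|A∪B∪C| = 153


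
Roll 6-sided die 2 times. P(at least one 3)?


P(no 3)^2 = (5/6)^2 = 25/36
P(≥1) = 1 - 25/36 = 11/36

P = 11/36 ≈ 30.56%


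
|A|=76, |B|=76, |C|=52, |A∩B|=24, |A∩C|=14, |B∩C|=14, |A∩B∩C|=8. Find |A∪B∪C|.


|A∪B∪C| = 76+76+52-24-14-14+8 = 160

|A∪B∪C| = 160


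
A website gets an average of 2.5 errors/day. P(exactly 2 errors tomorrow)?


Poisson(λ=2.5): P(X=2) = e^(-λ)×λ^k/k!
= e^(-2.5) × 2.5^2 / 2!
≈ 0.08208499862 × 6.25 / 2 ≈ 0.256516

P(X=2) ≈ 0.256516 ≈ 25.65%


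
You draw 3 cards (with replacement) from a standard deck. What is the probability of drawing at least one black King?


P(not a black King) = 50/52 = 25/26
P(none in 3 draws) = (25/26)^3 = 15625/17576
P(≥1 black King) = 1 - 15625/17576 = 1951/17576

P = 1951/17576 ≈ 11.10%


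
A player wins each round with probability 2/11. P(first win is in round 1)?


Geometric: P(X=1) = (1-p)^(k-1)×p = (9/11)^0×2/11 = 2/11

P(X=1) = 2/11 ≈ 18.18%


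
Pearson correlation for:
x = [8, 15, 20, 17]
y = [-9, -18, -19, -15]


n=4, Σx=60, Σy=-61, Σxy=-977, Σx²=978, Σy²=991
r = (4×(-977) - 60×(-61))/√((4×978 - 60²)(4×991 - (-61)²))
= -248/√(312×243) = -248/√75816 ≈ -248/275.3471 ≈ -0.9007

r ≈ -0.9007


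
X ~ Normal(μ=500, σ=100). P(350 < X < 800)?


z₁=(350-500)/100=-1.5, z₂=(800-500)/100=3.0
P = Φ(3.0) - Φ(-1.5) = 0.998650 - 0.066807 = 0.931843 ≈ 0.9318

P(350 < X < 800) ≈ 0.9318


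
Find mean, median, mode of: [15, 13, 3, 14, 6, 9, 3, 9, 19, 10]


Sorted: [3, 3, 6, 9, 9, 10, 13, 14, 15, 19]
Mean = 101/10
Median = 19/2
Freq: {15: 1, 13: 1, 3: 2, 14: 1, 6: 1, 9: 2, 19: 1, 10: 1}
Mode: [3, 9]

Mean=101/10, Median=19/2, Mode=[3, 9]


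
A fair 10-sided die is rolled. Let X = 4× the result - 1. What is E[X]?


E[die] = (1+10)/2 = 11/2
E[X] = 4×11/2 - 1 = 21

E[X] = 21


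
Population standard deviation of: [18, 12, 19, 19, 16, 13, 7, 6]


Mean = 110/8 = 55/4
  (18-55/4)²=289/16
  (12-55/4)²=49/16
  (19-55/4)²=441/16
  (19-55/4)²=441/16
  (16-55/4)²=81/16
  (13-55/4)²=9/16
  (7-55/4)²=729/16
  (6-55/4)²=961/16
Σ(x-μ)² = 375/2
σ² = (375/2)/8 = 375/16

σ = √(375/16) ≈ 4.8412


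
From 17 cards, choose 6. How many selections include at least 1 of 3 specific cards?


Complement: C(17,6) - C(14,6) = 12376 - 3003 = 9373

9373


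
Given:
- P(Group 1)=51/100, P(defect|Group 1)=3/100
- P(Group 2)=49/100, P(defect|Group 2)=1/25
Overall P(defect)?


P(B) = Σ P(B|Aᵢ)×P(Aᵢ)
  3/100×51/100 = 153/10000
  1/25×49/100 = 49/2500
Sum = 349/10000

P(defect) = 349/10000 ≈ 3.49%


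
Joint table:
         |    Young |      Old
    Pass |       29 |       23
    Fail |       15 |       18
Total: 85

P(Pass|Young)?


P(Pass|Young) = 29/(29+15) = 29/44

P = 29/44 ≈ 65.91%


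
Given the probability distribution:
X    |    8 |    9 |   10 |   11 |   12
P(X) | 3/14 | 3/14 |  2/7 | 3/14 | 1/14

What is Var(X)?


E[X] = 68/7
E[X²] = 671/7
Var(X) = E[X²] - (E[X])² = 671/7 - 4624/49 = 73/49

Var(X) = 73/49 ≈ 1.4898


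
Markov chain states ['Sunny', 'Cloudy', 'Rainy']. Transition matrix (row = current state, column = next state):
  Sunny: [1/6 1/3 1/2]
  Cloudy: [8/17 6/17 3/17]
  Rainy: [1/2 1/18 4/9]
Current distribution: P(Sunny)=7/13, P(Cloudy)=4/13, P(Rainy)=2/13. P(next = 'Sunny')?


P(next=Sunny) = Σᵢ P(now=i)×P(i→Sunny)
= 7/13×1/6 + 4/13×8/17 + 2/13×1/2
= 7/78 + 32/221 + 1/13 = 413/1326

P = 413/1326 ≈ 0.3115


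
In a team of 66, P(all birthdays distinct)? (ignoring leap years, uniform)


P(all different) = Π(365-i)/365 for i=0..65
= (365/365)×(364/365)×...×(300/365)
= 0.001904

P ≈ 0.0019 ≈ 0.19%


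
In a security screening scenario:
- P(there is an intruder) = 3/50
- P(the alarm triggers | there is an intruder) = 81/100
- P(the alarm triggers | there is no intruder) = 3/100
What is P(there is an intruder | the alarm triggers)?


Using Bayes' theorem:
P(A|B) = P(B|A)·P(A) / P(B)

P(the alarm triggers) = 81/100 × 3/50 + 3/100 × 47/50
= 243/5000 + 141/5000 = 48/625

P(there is an intruder|the alarm triggers) = (243/5000) / (48/625) = 81/128

P(there is an intruder|the alarm triggers) = 81/128 ≈ 63.28%


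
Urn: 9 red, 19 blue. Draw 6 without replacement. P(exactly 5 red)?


Hypergeometric: C(9,5)×C(19,1)/C(28,6)
= 126×19/376740 = 19/2990

P(X=5) = 19/2990 ≈ 0.64%


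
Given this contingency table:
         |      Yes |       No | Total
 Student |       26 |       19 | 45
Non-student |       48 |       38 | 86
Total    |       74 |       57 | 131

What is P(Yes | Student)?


P(Yes | Student) = 26/(26+19) = 26/45

P(Yes|Student) = 26/45 ≈ 57.78%


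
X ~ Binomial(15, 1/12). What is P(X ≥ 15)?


P(X ≥ 15) = Σ P(X=i) for i=15..15
P(X=15) = 1/15407021574586368
Sum = 1/15407021574586368

P(X ≥ 15) = 1/15407021574586368 ≈ 0.00%


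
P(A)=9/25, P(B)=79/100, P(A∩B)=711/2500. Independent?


P(A)×P(B) = 711/2500
P(A∩B) = 711/2500
Equal ✓ → Independent

Yes, independent


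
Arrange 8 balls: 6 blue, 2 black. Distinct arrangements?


8!/(6!×2!) = 28

28


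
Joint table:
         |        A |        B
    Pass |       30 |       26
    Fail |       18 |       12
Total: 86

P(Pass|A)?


P(Pass|A) = 30/(30+18) = 30/48 = 5/8

P = 5/8 ≈ 62.50%


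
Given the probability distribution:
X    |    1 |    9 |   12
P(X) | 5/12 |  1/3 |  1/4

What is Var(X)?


E[X] = 77/12
E[X²] = 761/12
Var(X) = E[X²] - (E[X])² = 761/12 - 5929/144 = 3203/144

Var(X) = 3203/144 ≈ 22.2431


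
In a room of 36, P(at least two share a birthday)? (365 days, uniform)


P(all different) = Π(365-i)/365 for i=0..35
= 0.167818
P(match) = 1 - 0.167818 = 0.832182

P ≈ 0.8322 ≈ 83.22%


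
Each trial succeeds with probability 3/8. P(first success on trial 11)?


Geometric: P(X=11) = (1-p)^(k-1)×p = (5/8)^10×3/8 = 29296875/8589934592

P(X=11) = 29296875/8589934592 ≈ 0.34%


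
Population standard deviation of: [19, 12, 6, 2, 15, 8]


Mean = 62/6 = 31/3
  (19-31/3)²=676/9
  (12-31/3)²=25/9
  (6-31/3)²=169/9
  (2-31/3)²=625/9
  (15-31/3)²=196/9
  (8-31/3)²=49/9
Σ(x-μ)² = 580/3
σ² = (580/3)/6 = 290/9

σ = √(290/9) ≈ 5.6765


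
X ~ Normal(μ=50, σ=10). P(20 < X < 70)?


z₁=(20-50)/10=-3.0, z₂=(70-50)/10=2.0
P = Φ(2.0) - Φ(-3.0) = 0.977250 - 0.001350 = 0.975900 ≈ 0.9759

P(20 < X < 70) ≈ 0.9759


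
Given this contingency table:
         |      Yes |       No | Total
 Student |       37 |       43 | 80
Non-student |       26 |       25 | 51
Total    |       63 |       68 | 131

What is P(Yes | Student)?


P(Yes | Student) = 37/(37+43) = 37/80

P(Yes|Student) = 37/80 ≈ 46.25%
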